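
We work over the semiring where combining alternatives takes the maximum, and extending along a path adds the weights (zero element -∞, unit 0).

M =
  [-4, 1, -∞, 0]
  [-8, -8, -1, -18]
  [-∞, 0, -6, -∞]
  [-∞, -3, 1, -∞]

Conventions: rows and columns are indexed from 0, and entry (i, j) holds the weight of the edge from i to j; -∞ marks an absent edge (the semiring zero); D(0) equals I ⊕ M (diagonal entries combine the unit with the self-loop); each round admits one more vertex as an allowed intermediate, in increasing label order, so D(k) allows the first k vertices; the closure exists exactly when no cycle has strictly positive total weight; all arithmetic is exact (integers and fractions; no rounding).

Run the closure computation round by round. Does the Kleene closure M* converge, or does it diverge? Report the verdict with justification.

D(0):
  [0, 1, -∞, 0]
  [-8, 0, -1, -18]
  [-∞, 0, 0, -∞]
  [-∞, -3, 1, 0]
D(1):
  [0, 1, -∞, 0]
  [-8, 0, -1, -8]
  [-∞, 0, 0, -∞]
  [-∞, -3, 1, 0]
D(2):
  [0, 1, 0, 0]
  [-8, 0, -1, -8]
  [-8, 0, 0, -8]
  [-11, -3, 1, 0]
D(3):
  [0, 1, 0, 0]
  [-8, 0, -1, -8]
  [-8, 0, 0, -8]
  [-7, 1, 1, 0]
D(4):
  [0, 1, 1, 0]
  [-8, 0, -1, -8]
  [-8, 0, 0, -8]
  [-7, 1, 1, 0]
Key observation: every diagonal entry stays at the unit through all rounds, so no improving cycle exists.
Answer: CONVERGES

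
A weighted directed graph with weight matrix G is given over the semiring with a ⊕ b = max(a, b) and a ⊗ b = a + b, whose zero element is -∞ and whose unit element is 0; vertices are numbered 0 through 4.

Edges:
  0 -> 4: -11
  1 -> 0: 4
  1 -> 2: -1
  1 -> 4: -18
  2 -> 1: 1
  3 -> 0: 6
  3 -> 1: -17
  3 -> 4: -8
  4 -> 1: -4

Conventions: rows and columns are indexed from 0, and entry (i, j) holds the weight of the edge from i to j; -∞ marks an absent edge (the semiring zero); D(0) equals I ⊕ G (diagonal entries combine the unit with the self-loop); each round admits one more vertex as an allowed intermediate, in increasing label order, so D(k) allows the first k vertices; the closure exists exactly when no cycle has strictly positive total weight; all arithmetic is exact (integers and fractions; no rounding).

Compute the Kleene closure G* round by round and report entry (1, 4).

D(0):
  [0, -∞, -∞, -∞, -11]
  [4, 0, -1, -∞, -18]
  [-∞, 1, 0, -∞, -∞]
  [6, -17, -∞, 0, -8]
  [-∞, -4, -∞, -∞, 0]
D(1):
  [0, -∞, -∞, -∞, -11]
  [4, 0, -1, -∞, -7]
  [-∞, 1, 0, -∞, -∞]
  [6, -17, -∞, 0, -5]
  [-∞, -4, -∞, -∞, 0]
D(2):
  [0, -∞, -∞, -∞, -11]
  [4, 0, -1, -∞, -7]
  [5, 1, 0, -∞, -6]
  [6, -17, -18, 0, -5]
  [0, -4, -5, -∞, 0]
D(3):
  [0, -∞, -∞, -∞, -11]
  [4, 0, -1, -∞, -7]
  [5, 1, 0, -∞, -6]
  [6, -17, -18, 0, -5]
  [0, -4, -5, -∞, 0]
D(4):
  [0, -∞, -∞, -∞, -11]
  [4, 0, -1, -∞, -7]
  [5, 1, 0, -∞, -6]
  [6, -17, -18, 0, -5]
  [0, -4, -5, -∞, 0]
D(5):
  [0, -15, -16, -∞, -11]
  [4, 0, -1, -∞, -7]
  [5, 1, 0, -∞, -6]
  [6, -9, -10, 0, -5]
  [0, -4, -5, -∞, 0]
Answer: G*[1][4] = -7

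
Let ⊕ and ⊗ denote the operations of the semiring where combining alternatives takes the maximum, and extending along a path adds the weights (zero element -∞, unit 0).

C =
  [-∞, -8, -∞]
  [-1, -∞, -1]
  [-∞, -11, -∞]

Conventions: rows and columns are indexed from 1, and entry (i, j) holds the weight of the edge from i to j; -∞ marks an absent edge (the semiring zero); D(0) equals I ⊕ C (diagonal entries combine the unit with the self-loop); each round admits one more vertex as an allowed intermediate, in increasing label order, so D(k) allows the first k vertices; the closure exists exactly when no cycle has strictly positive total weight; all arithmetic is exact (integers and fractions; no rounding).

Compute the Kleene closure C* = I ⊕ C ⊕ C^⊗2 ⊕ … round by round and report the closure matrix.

D(0):
  [0, -8, -∞]
  [-1, 0, -1]
  [-∞, -11, 0]
D(1):
  [0, -8, -∞]
  [-1, 0, -1]
  [-∞, -11, 0]
D(2):
  [0, -8, -9]
  [-1, 0, -1]
  [-12, -11, 0]
D(3):
  [0, -8, -9]
  [-1, 0, -1]
  [-12, -11, 0]
Answer: C* = [[0, -8, -9], [-1, 0, -1], [-12, -11, 0]]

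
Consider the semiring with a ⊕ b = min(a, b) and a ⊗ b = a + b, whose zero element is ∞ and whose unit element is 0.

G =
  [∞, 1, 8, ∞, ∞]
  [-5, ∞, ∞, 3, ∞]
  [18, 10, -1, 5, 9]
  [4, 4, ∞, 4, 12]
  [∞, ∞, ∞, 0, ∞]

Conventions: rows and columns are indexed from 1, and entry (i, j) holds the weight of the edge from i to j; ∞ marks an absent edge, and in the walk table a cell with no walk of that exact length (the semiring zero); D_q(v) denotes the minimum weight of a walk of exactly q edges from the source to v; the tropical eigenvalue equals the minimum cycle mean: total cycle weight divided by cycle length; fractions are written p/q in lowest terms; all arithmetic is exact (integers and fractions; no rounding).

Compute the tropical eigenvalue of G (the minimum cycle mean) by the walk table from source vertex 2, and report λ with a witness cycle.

q=0: [∞, 0, ∞, ∞, ∞]
q=1: [-5, ∞, ∞, 3, ∞]
q=2: [7, -4, 3, 7, 15]
q=3: [-9, 8, 2, -1, 12]
q=4: [3, -8, -1, 3, 11]
q=5: [-13, 4, -2, -5, 8]
Optimal cycle mean attained by: cycle 1->2->1, total 1 + (-5), length 2.
Answer: λ = -2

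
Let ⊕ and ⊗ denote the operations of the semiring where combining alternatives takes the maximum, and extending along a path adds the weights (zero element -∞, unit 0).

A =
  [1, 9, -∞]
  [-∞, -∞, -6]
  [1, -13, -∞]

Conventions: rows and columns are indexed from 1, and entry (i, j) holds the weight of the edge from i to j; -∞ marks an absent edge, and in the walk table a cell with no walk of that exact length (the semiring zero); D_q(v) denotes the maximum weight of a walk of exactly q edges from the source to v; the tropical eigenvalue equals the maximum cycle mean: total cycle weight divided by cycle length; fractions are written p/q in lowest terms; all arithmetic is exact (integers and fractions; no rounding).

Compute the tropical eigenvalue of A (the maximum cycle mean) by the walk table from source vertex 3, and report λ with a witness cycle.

q=0: [-∞, -∞, 0]
q=1: [1, -13, -∞]
q=2: [2, 10, -19]
q=3: [3, 11, 4]
Optimal cycle mean attained by: cycle 1->2->3->1, total 9 + (-6) + 1, length 3.
Answer: λ = 4/3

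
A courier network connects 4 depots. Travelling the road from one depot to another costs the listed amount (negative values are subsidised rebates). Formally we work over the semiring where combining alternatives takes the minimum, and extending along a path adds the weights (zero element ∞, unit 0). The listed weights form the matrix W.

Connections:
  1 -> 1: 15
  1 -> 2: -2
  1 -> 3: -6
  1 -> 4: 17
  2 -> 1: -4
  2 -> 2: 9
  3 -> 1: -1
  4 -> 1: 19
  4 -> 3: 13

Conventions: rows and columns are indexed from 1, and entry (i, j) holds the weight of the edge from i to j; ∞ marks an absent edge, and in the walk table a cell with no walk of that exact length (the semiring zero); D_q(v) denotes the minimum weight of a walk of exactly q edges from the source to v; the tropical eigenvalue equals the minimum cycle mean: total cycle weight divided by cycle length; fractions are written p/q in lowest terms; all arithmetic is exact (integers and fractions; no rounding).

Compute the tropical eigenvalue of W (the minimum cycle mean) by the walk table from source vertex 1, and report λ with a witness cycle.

q=0: [0, ∞, ∞, ∞]
q=1: [15, -2, -6, 17]
q=2: [-7, 7, 9, 32]
q=3: [3, -9, -13, 10]
q=4: [-14, 0, -3, 20]
Optimal cycle mean attained by: cycle 1->3->1, total (-6) + (-1), length 2.
Answer: λ = -7/2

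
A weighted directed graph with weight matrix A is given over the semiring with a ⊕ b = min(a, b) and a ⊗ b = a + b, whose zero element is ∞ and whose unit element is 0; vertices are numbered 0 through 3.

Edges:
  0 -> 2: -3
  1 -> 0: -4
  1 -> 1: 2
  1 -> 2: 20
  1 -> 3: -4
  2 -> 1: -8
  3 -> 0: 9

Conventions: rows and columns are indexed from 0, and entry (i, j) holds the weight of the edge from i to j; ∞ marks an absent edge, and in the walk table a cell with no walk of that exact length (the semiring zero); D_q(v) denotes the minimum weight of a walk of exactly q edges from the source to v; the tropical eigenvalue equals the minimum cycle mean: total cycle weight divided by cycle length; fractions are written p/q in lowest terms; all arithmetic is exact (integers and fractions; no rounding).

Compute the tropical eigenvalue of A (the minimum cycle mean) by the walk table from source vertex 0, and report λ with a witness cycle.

q=0: [0, ∞, ∞, ∞]
q=1: [∞, ∞, -3, ∞]
q=2: [∞, -11, ∞, ∞]
q=3: [-15, -9, 9, -15]
q=4: [-13, -7, -18, -13]
Optimal cycle mean attained by: cycle 0->2->1->0, total (-3) + (-8) + (-4), length 3.
Answer: λ = -5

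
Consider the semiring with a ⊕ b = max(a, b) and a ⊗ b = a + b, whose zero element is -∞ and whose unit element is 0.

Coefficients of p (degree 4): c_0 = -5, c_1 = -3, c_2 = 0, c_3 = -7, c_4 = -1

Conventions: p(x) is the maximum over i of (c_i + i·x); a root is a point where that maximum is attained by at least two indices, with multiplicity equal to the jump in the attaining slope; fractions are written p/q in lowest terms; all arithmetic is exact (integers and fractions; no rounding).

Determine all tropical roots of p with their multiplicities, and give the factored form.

hull edge (i=0, c=-5) to (i=2, c=0): slope 5/2, span 2
hull edge (i=2, c=0) to (i=4, c=-1): slope -1/2, span 2
Factored form: p(x) = -1 ⊗ (x ⊕ (-5/2)) ⊗ (x ⊕ (-5/2)) ⊗ (x ⊕ 1/2) ⊗ (x ⊕ 1/2)
Answer: roots = -5/2 (mult 2), 1/2 (mult 2)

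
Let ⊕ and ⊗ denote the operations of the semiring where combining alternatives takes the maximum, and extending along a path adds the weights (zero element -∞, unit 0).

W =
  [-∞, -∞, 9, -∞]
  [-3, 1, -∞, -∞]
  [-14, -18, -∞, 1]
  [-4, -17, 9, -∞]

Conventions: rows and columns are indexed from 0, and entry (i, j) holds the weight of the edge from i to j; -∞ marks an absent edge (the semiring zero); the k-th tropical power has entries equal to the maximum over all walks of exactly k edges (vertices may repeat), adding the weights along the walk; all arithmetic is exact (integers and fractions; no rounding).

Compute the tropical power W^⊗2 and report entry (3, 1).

W^⊗2:
  [-5, -9, -∞, 10]
  [-2, 2, 6, -∞]
  [-3, -16, 10, -∞]
  [-5, -9, 5, 10]
Key observation: the optimum is the walk 3->2->1, with weight 9 + (-18) = -9.
Optimal value attained by: walk 3->2->1.
Answer: (W^⊗2)[3][1] = -9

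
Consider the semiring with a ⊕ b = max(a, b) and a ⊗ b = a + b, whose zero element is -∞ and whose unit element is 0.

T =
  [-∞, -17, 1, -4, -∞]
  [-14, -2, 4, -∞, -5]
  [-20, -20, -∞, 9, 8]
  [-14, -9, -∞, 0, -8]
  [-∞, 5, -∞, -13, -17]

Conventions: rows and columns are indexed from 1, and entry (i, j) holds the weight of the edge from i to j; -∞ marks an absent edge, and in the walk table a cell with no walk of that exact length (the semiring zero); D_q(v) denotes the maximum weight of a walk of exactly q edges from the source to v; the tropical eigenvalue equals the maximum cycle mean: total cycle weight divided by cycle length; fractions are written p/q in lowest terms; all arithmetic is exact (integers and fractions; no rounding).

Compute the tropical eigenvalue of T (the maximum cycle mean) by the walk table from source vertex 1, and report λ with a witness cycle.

q=0: [0, -∞, -∞, -∞, -∞]
q=1: [-∞, -17, 1, -4, -∞]
q=2: [-18, -13, -13, 10, 9]
q=3: [-4, 14, -9, 10, 2]
q=4: [0, 12, 18, 10, 9]
q=5: [-2, 14, 16, 27, 26]
Optimal cycle mean attained by: cycle 2->3->5->2, total 4 + 8 + 5, length 3.
Answer: λ = 17/3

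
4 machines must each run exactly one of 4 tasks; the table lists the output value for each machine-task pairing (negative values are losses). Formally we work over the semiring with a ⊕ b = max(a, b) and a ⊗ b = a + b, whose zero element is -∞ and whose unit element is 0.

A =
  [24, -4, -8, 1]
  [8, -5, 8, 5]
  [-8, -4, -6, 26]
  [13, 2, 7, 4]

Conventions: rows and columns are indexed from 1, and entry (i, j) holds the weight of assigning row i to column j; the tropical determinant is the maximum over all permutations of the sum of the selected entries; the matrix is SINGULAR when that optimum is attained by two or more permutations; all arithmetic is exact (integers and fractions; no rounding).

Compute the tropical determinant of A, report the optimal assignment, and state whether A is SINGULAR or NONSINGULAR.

σ = (1, 2, 3, 4): 24 + (-5) + (-6) + 4 = 17
σ = (1, 2, 4, 3): 24 + (-5) + 26 + 7 = 52
σ = (1, 3, 2, 4): 24 + 8 + (-4) + 4 = 32
σ = (1, 3, 4, 2): 24 + 8 + 26 + 2 = 60
σ = (1, 4, 2, 3): 24 + 5 + (-4) + 7 = 32
σ = (1, 4, 3, 2): 24 + 5 + (-6) + 2 = 25
σ = (2, 1, 3, 4): (-4) + 8 + (-6) + 4 = 2
σ = (2, 1, 4, 3): (-4) + 8 + 26 + 7 = 37
σ = (2, 3, 1, 4): (-4) + 8 + (-8) + 4 = 0
σ = (2, 3, 4, 1): (-4) + 8 + 26 + 13 = 43
σ = (2, 4, 1, 3): (-4) + 5 + (-8) + 7 = 0
σ = (2, 4, 3, 1): (-4) + 5 + (-6) + 13 = 8
σ = (3, 1, 2, 4): (-8) + 8 + (-4) + 4 = 0
σ = (3, 1, 4, 2): (-8) + 8 + 26 + 2 = 28
σ = (3, 2, 1, 4): (-8) + (-5) + (-8) + 4 = -17
σ = (3, 2, 4, 1): (-8) + (-5) + 26 + 13 = 26
σ = (3, 4, 1, 2): (-8) + 5 + (-8) + 2 = -9
σ = (3, 4, 2, 1): (-8) + 5 + (-4) + 13 = 6
σ = (4, 1, 2, 3): 1 + 8 + (-4) + 7 = 12
σ = (4, 1, 3, 2): 1 + 8 + (-6) + 2 = 5
σ = (4, 2, 1, 3): 1 + (-5) + (-8) + 7 = -5
σ = (4, 2, 3, 1): 1 + (-5) + (-6) + 13 = 3
σ = (4, 3, 1, 2): 1 + 8 + (-8) + 2 = 3
σ = (4, 3, 2, 1): 1 + 8 + (-4) + 13 = 18
Optimal value attained by: σ = (1, 3, 4, 2).
Answer: det⊕(A) = 60; verdict: NONSINGULAR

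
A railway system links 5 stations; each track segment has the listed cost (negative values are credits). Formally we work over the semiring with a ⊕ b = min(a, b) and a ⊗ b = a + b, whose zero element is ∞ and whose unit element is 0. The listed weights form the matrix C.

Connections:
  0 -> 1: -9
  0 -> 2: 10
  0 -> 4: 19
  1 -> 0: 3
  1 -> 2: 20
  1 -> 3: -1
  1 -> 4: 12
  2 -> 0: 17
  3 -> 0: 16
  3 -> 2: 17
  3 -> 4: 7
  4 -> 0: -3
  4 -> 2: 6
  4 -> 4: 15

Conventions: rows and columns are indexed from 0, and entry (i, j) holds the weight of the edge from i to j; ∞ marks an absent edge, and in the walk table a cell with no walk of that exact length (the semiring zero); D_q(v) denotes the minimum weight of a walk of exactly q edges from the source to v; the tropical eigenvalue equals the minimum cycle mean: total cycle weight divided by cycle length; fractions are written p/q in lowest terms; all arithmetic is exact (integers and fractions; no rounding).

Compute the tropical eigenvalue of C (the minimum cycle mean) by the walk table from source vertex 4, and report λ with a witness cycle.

q=0: [∞, ∞, ∞, ∞, 0]
q=1: [-3, ∞, 6, ∞, 15]
q=2: [12, -12, 7, ∞, 16]
q=3: [-9, 3, 8, -13, 0]
q=4: [-3, -18, 1, 2, -6]
q=5: [-15, -12, 0, -19, -6]
Optimal cycle mean attained by: cycle 0->1->0, total (-9) + 3, length 2.
Answer: λ = -3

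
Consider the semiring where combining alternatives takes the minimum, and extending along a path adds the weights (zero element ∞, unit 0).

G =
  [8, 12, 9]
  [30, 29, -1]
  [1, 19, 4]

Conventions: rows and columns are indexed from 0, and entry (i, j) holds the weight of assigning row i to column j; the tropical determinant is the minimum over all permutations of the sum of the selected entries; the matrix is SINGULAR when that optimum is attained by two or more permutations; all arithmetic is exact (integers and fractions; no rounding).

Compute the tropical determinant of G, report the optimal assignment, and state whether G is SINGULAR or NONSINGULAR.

σ = (0, 1, 2): 8 + 29 + 4 = 41
σ = (0, 2, 1): 8 + (-1) + 19 = 26
σ = (1, 0, 2): 12 + 30 + 4 = 46
σ = (1, 2, 0): 12 + (-1) + 1 = 12
σ = (2, 0, 1): 9 + 30 + 19 = 58
σ = (2, 1, 0): 9 + 29 + 1 = 39
Optimal value attained by: σ = (1, 2, 0).
Answer: det⊕(G) = 12; verdict: NONSINGULAR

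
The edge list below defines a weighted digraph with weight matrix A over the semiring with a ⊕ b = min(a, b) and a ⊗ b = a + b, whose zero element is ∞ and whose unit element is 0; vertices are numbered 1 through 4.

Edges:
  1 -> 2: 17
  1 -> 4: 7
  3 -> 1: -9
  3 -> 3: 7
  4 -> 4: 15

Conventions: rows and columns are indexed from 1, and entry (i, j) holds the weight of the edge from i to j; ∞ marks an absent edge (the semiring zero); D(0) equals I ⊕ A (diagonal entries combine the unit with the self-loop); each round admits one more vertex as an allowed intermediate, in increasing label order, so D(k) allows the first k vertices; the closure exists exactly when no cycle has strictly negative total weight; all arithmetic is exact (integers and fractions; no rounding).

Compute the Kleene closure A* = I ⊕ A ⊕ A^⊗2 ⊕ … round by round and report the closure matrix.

D(0):
  [0, 17, ∞, 7]
  [∞, 0, ∞, ∞]
  [-9, ∞, 0, ∞]
  [∞, ∞, ∞, 0]
D(1):
  [0, 17, ∞, 7]
  [∞, 0, ∞, ∞]
  [-9, 8, 0, -2]
  [∞, ∞, ∞, 0]
D(2):
  [0, 17, ∞, 7]
  [∞, 0, ∞, ∞]
  [-9, 8, 0, -2]
  [∞, ∞, ∞, 0]
D(3):
  [0, 17, ∞, 7]
  [∞, 0, ∞, ∞]
  [-9, 8, 0, -2]
  [∞, ∞, ∞, 0]
D(4):
  [0, 17, ∞, 7]
  [∞, 0, ∞, ∞]
  [-9, 8, 0, -2]
  [∞, ∞, ∞, 0]
Answer: A* = [[0, 17, ∞, 7], [∞, 0, ∞, ∞], [-9, 8, 0, -2], [∞, ∞, ∞, 0]]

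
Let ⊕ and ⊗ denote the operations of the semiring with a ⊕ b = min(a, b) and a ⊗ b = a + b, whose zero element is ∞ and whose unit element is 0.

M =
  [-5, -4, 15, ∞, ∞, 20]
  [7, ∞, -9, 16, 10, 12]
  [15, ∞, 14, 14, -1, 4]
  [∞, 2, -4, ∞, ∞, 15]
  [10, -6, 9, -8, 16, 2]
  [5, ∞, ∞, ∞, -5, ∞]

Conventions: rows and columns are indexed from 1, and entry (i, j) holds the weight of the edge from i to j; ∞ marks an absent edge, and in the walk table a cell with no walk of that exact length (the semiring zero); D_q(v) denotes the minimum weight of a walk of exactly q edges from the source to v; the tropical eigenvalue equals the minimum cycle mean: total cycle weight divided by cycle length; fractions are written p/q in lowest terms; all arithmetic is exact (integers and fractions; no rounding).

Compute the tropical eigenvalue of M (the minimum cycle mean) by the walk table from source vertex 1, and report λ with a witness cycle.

q=0: [0, ∞, ∞, ∞, ∞, ∞]
q=1: [-5, -4, 15, ∞, ∞, 20]
q=2: [-10, -9, -13, 12, 6, 8]
q=3: [-15, -14, -18, -2, -14, -9]
q=4: [-20, -20, -23, -22, -19, -14]
q=5: [-25, -25, -29, -27, -24, -19]
q=6: [-30, -30, -34, -32, -30, -25]
Optimal cycle mean attained by: cycle 2->3->5->2, total (-9) + (-1) + (-6), length 3.
Answer: λ = -16/3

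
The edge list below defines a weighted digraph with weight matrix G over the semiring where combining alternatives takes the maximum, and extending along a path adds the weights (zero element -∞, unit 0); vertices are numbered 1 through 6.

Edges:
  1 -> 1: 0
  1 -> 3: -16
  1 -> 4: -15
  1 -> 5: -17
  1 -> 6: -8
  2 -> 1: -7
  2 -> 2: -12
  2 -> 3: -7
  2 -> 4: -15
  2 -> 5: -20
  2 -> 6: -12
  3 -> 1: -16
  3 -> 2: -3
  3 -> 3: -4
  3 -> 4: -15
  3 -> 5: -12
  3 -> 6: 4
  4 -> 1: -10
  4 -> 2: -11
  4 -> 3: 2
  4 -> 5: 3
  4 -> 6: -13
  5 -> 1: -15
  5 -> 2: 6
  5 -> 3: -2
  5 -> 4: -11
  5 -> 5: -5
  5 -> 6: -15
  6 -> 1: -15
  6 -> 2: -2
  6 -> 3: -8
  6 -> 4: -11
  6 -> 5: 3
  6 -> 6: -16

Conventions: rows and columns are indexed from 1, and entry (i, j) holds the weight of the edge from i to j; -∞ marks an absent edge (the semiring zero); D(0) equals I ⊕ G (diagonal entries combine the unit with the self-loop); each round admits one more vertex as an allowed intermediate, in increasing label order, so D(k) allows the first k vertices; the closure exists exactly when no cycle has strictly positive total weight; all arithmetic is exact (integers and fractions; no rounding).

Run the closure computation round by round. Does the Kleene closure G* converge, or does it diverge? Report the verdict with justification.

D(0):
  [0, -∞, -16, -15, -17, -8]
  [-7, 0, -7, -15, -20, -12]
  [-16, -3, 0, -15, -12, 4]
  [-10, -11, 2, 0, 3, -13]
  [-15, 6, -2, -11, 0, -15]
  [-15, -2, -8, -11, 3, 0]
D(1):
  [0, -∞, -16, -15, -17, -8]
  [-7, 0, -7, -15, -20, -12]
  [-16, -3, 0, -15, -12, 4]
  [-10, -11, 2, 0, 3, -13]
  [-15, 6, -2, -11, 0, -15]
  [-15, -2, -8, -11, 3, 0]
D(2):
  [0, -∞, -16, -15, -17, -8]
  [-7, 0, -7, -15, -20, -12]
  [-10, -3, 0, -15, -12, 4]
  [-10, -11, 2, 0, 3, -13]
  [-1, 6, -1, -9, 0, -6]
  [-9, -2, -8, -11, 3, 0]
D(3):
  [0, -19, -16, -15, -17, -8]
  [-7, 0, -7, -15, -19, -3]
  [-10, -3, 0, -15, -12, 4]
  [-8, -1, 2, 0, 3, 6]
  [-1, 6, -1, -9, 0, 3]
  [-9, -2, -8, -11, 3, 0]
D(4):
  [0, -16, -13, -15, -12, -8]
  [-7, 0, -7, -15, -12, -3]
  [-10, -3, 0, -15, -12, 4]
  [-8, -1, 2, 0, 3, 6]
  [-1, 6, -1, -9, 0, 3]
  [-9, -2, -8, -11, 3, 0]
Detection: at round 5, diagonal entry (6, 6) turns strictly positive.
Key observation: the cycle 6->5->2->3->6 has total weight 3 + 6 + (-7) + 4, which is strictly positive.
Answer: DIVERGES — positive cycle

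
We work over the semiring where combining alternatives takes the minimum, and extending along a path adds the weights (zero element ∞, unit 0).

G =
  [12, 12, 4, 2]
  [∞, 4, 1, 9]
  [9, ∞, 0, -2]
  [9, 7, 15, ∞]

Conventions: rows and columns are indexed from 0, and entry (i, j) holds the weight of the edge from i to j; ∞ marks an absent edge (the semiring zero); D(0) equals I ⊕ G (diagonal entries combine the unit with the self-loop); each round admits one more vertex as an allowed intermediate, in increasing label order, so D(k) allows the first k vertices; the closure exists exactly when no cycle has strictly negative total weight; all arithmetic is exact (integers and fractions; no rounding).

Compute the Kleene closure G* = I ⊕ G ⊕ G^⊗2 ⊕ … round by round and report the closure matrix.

D(0):
  [0, 12, 4, 2]
  [∞, 0, 1, 9]
  [9, ∞, 0, -2]
  [9, 7, 15, 0]
D(1):
  [0, 12, 4, 2]
  [∞, 0, 1, 9]
  [9, 21, 0, -2]
  [9, 7, 13, 0]
D(2):
  [0, 12, 4, 2]
  [∞, 0, 1, 9]
  [9, 21, 0, -2]
  [9, 7, 8, 0]
D(3):
  [0, 12, 4, 2]
  [10, 0, 1, -1]
  [9, 21, 0, -2]
  [9, 7, 8, 0]
D(4):
  [0, 9, 4, 2]
  [8, 0, 1, -1]
  [7, 5, 0, -2]
  [9, 7, 8, 0]
Answer: G* = [[0, 9, 4, 2], [8, 0, 1, -1], [7, 5, 0, -2], [9, 7, 8, 0]]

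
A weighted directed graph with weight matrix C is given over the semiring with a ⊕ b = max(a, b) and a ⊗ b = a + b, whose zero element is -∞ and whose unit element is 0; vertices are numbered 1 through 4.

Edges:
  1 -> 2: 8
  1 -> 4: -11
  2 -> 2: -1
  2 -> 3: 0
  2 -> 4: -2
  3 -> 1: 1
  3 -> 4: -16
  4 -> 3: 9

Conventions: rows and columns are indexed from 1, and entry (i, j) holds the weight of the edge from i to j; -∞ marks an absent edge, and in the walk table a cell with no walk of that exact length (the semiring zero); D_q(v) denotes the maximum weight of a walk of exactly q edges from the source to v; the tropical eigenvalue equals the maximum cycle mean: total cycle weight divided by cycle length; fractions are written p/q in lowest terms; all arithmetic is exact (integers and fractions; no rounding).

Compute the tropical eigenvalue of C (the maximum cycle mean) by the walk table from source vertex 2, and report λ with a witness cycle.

q=0: [-∞, 0, -∞, -∞]
q=1: [-∞, -1, 0, -2]
q=2: [1, -2, 7, -3]
q=3: [8, 9, 6, -4]
q=4: [7, 16, 9, 7]
Optimal cycle mean attained by: cycle 1->2->4->3->1, total 8 + (-2) + 9 + 1, length 4.
Answer: λ = 4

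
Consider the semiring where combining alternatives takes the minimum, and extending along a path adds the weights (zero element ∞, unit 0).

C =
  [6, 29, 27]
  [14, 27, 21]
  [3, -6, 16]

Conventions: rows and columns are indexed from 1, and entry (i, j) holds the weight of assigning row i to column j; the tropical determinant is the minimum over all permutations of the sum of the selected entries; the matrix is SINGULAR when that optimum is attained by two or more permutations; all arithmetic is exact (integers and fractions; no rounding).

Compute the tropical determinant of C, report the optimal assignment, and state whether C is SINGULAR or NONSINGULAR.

σ = (1, 2, 3): 6 + 27 + 16 = 49
σ = (1, 3, 2): 6 + 21 + (-6) = 21
σ = (2, 1, 3): 29 + 14 + 16 = 59
σ = (2, 3, 1): 29 + 21 + 3 = 53
σ = (3, 1, 2): 27 + 14 + (-6) = 35
σ = (3, 2, 1): 27 + 27 + 3 = 57
Optimal value attained by: σ = (1, 3, 2).
Answer: det⊕(C) = 21; verdict: NONSINGULAR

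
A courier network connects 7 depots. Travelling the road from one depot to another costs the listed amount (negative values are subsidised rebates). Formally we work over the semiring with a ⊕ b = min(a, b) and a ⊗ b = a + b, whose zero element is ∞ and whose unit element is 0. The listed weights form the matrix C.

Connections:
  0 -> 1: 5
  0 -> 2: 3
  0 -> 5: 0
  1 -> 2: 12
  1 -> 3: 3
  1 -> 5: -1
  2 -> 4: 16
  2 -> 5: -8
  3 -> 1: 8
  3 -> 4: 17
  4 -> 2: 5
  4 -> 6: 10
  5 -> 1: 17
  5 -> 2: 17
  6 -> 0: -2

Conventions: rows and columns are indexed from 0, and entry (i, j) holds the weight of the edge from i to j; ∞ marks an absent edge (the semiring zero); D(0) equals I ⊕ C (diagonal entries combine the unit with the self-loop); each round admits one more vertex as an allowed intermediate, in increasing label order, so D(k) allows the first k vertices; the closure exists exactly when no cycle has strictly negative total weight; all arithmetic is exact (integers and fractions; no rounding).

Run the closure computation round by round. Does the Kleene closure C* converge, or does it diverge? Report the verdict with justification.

D(0):
  [0, 5, 3, ∞, ∞, 0, ∞]
  [∞, 0, 12, 3, ∞, -1, ∞]
  [∞, ∞, 0, ∞, 16, -8, ∞]
  [∞, 8, ∞, 0, 17, ∞, ∞]
  [∞, ∞, 5, ∞, 0, ∞, 10]
  [∞, 17, 17, ∞, ∞, 0, ∞]
  [-2, ∞, ∞, ∞, ∞, ∞, 0]
D(1):
  [0, 5, 3, ∞, ∞, 0, ∞]
  [∞, 0, 12, 3, ∞, -1, ∞]
  [∞, ∞, 0, ∞, 16, -8, ∞]
  [∞, 8, ∞, 0, 17, ∞, ∞]
  [∞, ∞, 5, ∞, 0, ∞, 10]
  [∞, 17, 17, ∞, ∞, 0, ∞]
  [-2, 3, 1, ∞, ∞, -2, 0]
D(2):
  [0, 5, 3, 8, ∞, 0, ∞]
  [∞, 0, 12, 3, ∞, -1, ∞]
  [∞, ∞, 0, ∞, 16, -8, ∞]
  [∞, 8, 20, 0, 17, 7, ∞]
  [∞, ∞, 5, ∞, 0, ∞, 10]
  [∞, 17, 17, 20, ∞, 0, ∞]
  [-2, 3, 1, 6, ∞, -2, 0]
D(3):
  [0, 5, 3, 8, 19, -5, ∞]
  [∞, 0, 12, 3, 28, -1, ∞]
  [∞, ∞, 0, ∞, 16, -8, ∞]
  [∞, 8, 20, 0, 17, 7, ∞]
  [∞, ∞, 5, ∞, 0, -3, 10]
  [∞, 17, 17, 20, 33, 0, ∞]
  [-2, 3, 1, 6, 17, -7, 0]
D(4):
  [0, 5, 3, 8, 19, -5, ∞]
  [∞, 0, 12, 3, 20, -1, ∞]
  [∞, ∞, 0, ∞, 16, -8, ∞]
  [∞, 8, 20, 0, 17, 7, ∞]
  [∞, ∞, 5, ∞, 0, -3, 10]
  [∞, 17, 17, 20, 33, 0, ∞]
  [-2, 3, 1, 6, 17, -7, 0]
D(5):
  [0, 5, 3, 8, 19, -5, 29]
  [∞, 0, 12, 3, 20, -1, 30]
  [∞, ∞, 0, ∞, 16, -8, 26]
  [∞, 8, 20, 0, 17, 7, 27]
  [∞, ∞, 5, ∞, 0, -3, 10]
  [∞, 17, 17, 20, 33, 0, 43]
  [-2, 3, 1, 6, 17, -7, 0]
D(6):
  [0, 5, 3, 8, 19, -5, 29]
  [∞, 0, 12, 3, 20, -1, 30]
  [∞, 9, 0, 12, 16, -8, 26]
  [∞, 8, 20, 0, 17, 7, 27]
  [∞, 14, 5, 17, 0, -3, 10]
  [∞, 17, 17, 20, 33, 0, 43]
  [-2, 3, 1, 6, 17, -7, 0]
D(7):
  [0, 5, 3, 8, 19, -5, 29]
  [28, 0, 12, 3, 20, -1, 30]
  [24, 9, 0, 12, 16, -8, 26]
  [25, 8, 20, 0, 17, 7, 27]
  [8, 13, 5, 16, 0, -3, 10]
  [41, 17, 17, 20, 33, 0, 43]
  [-2, 3, 1, 6, 17, -7, 0]
Key observation: every diagonal entry stays at the unit through all rounds, so no improving cycle exists.
Answer: CONVERGES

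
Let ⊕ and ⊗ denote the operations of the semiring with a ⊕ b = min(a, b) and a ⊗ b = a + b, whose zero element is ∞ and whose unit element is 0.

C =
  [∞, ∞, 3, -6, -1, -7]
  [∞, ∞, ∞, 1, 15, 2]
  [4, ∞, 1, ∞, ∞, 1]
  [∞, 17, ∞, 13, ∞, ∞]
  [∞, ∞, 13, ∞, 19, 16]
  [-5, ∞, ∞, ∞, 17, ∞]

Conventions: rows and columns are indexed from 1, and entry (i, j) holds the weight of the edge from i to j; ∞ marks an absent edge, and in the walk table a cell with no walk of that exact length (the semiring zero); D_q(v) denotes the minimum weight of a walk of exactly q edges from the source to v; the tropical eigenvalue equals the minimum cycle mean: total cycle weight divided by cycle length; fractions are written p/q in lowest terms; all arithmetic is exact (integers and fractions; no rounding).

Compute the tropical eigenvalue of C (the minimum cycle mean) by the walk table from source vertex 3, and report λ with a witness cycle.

q=0: [∞, ∞, 0, ∞, ∞, ∞]
q=1: [4, ∞, 1, ∞, ∞, 1]
q=2: [-4, ∞, 2, -2, 3, -3]
q=3: [-8, 15, -1, -10, -5, -11]
q=4: [-16, 7, -5, -14, -9, -15]
q=5: [-20, 3, -13, -22, -17, -23]
q=6: [-28, -5, -17, -26, -21, -27]
Optimal cycle mean attained by: cycle 1->6->1, total (-7) + (-5), length 2.
Answer: λ = -6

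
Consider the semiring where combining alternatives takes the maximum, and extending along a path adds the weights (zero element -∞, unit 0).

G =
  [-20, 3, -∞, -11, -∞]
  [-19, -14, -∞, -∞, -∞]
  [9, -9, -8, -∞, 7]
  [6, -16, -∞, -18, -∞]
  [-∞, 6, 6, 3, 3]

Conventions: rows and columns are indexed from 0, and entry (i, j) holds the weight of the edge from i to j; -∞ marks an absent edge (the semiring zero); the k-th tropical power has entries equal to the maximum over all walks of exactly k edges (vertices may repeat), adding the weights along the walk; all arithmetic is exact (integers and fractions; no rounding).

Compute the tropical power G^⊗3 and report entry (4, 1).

G^⊗2:
  [-5, -11, -∞, -29, -∞]
  [-33, -16, -∞, -30, -∞]
  [1, 13, 13, 10, 10]
  [-12, 9, -∞, -5, -∞]
  [15, 9, 9, 6, 13]
G^⊗3:
  [-23, -2, -∞, -16, -∞]
  [-24, -30, -∞, -44, -∞]
  [22, 16, 16, 13, 20]
  [1, -5, -∞, -23, -∞]
  [18, 19, 19, 16, 16]
Key observation: the optimum is the walk 4->2->4->1, with weight 6 + 7 + 6 = 19.
Optimal value attained by: walk 4->2->4->1.
Answer: (G^⊗3)[4][1] = 19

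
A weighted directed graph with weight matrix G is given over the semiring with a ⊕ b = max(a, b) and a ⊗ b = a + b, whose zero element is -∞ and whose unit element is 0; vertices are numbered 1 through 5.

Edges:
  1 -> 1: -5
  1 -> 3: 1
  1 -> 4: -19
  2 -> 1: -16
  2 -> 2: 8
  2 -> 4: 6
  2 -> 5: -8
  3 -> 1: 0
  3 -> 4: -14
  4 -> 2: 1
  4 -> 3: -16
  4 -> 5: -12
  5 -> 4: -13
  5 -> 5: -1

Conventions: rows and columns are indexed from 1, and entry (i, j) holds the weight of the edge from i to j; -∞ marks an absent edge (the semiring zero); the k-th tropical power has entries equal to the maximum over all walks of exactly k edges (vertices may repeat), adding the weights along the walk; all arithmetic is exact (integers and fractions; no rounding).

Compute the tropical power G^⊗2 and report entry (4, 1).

G^⊗2:
  [1, -18, -4, -13, -31]
  [-8, 16, -10, 14, 0]
  [-5, -13, 1, -19, -26]
  [-15, 9, -∞, 7, -7]
  [-∞, -12, -29, -14, -2]
Key observation: the optimum is the walk 4->2->1, with weight 1 + (-16) = -15.
Optimal value attained by: walk 4->2->1.
Answer: (G^⊗2)[4][1] = -15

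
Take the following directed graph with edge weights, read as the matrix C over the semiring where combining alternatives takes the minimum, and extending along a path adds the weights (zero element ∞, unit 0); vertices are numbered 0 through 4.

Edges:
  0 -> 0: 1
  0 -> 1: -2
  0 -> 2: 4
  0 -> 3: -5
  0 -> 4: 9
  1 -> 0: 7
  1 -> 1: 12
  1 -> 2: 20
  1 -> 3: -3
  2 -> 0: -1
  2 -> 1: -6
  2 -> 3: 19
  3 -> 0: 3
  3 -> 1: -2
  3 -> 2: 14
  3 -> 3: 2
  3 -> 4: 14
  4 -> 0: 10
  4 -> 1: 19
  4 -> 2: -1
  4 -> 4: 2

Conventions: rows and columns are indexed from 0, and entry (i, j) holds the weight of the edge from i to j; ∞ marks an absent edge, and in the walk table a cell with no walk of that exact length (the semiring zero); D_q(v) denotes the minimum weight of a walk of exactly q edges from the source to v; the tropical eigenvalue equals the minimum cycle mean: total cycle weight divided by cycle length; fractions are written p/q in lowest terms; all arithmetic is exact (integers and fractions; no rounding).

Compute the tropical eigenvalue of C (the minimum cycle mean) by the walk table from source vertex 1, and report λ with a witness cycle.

q=0: [∞, 0, ∞, ∞, ∞]
q=1: [7, 12, 20, -3, ∞]
q=2: [0, -5, 11, -1, 11]
q=3: [1, -3, 4, -8, 9]
q=4: [-5, -10, 5, -6, 6]
q=5: [-4, -8, -1, -13, 4]
Optimal cycle mean attained by: cycle 1->3->1, total (-3) + (-2), length 2.
Answer: λ = -5/2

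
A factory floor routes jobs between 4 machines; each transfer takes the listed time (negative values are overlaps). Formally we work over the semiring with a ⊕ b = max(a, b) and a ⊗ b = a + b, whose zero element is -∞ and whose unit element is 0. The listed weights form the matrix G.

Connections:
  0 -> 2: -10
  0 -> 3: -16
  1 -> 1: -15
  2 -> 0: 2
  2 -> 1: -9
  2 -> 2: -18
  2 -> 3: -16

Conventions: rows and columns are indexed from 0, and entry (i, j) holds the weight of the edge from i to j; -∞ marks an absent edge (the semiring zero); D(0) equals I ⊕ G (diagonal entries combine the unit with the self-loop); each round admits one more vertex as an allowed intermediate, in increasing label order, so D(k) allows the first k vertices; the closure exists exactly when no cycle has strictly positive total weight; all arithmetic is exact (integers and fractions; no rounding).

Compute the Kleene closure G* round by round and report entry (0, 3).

D(0):
  [0, -∞, -10, -16]
  [-∞, 0, -∞, -∞]
  [2, -9, 0, -16]
  [-∞, -∞, -∞, 0]
D(1):
  [0, -∞, -10, -16]
  [-∞, 0, -∞, -∞]
  [2, -9, 0, -14]
  [-∞, -∞, -∞, 0]
D(2):
  [0, -∞, -10, -16]
  [-∞, 0, -∞, -∞]
  [2, -9, 0, -14]
  [-∞, -∞, -∞, 0]
D(3):
  [0, -19, -10, -16]
  [-∞, 0, -∞, -∞]
  [2, -9, 0, -14]
  [-∞, -∞, -∞, 0]
D(4):
  [0, -19, -10, -16]
  [-∞, 0, -∞, -∞]
  [2, -9, 0, -14]
  [-∞, -∞, -∞, 0]
Answer: G*[0][3] = -16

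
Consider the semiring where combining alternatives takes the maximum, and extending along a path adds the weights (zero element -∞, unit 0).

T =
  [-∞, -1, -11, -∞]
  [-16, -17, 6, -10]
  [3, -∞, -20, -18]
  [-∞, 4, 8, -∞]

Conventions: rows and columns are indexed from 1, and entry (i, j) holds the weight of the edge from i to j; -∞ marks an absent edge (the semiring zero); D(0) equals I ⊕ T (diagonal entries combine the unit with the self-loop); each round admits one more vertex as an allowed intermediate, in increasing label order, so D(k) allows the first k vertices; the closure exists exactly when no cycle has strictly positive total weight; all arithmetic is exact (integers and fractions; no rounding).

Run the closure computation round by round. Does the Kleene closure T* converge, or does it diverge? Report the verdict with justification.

D(0):
  [0, -1, -11, -∞]
  [-16, 0, 6, -10]
  [3, -∞, 0, -18]
  [-∞, 4, 8, 0]
D(1):
  [0, -1, -11, -∞]
  [-16, 0, 6, -10]
  [3, 2, 0, -18]
  [-∞, 4, 8, 0]
Detection: at round 2, diagonal entry (3, 3) turns strictly positive.
Key observation: the cycle 3->1->2->3 has total weight 3 + (-1) + 6, which is strictly positive.
Answer: DIVERGES — positive cycle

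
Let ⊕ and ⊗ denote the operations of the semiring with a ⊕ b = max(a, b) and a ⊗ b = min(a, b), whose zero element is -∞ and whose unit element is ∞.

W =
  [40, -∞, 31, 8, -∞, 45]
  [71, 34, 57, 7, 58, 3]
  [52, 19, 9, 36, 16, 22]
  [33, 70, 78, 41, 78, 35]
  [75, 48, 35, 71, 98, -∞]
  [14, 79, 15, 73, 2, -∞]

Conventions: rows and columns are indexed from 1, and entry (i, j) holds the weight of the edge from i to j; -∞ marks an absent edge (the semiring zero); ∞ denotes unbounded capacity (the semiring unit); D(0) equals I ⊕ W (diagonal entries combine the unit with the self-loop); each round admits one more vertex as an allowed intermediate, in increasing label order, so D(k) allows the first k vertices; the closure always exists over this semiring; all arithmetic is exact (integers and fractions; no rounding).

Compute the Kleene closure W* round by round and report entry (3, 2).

D(0):
  [∞, -∞, 31, 8, -∞, 45]
  [71, ∞, 57, 7, 58, 3]
  [52, 19, ∞, 36, 16, 22]
  [33, 70, 78, ∞, 78, 35]
  [75, 48, 35, 71, ∞, -∞]
  [14, 79, 15, 73, 2, ∞]
D(1):
  [∞, -∞, 31, 8, -∞, 45]
  [71, ∞, 57, 8, 58, 45]
  [52, 19, ∞, 36, 16, 45]
  [33, 70, 78, ∞, 78, 35]
  [75, 48, 35, 71, ∞, 45]
  [14, 79, 15, 73, 2, ∞]
D(2):
  [∞, -∞, 31, 8, -∞, 45]
  [71, ∞, 57, 8, 58, 45]
  [52, 19, ∞, 36, 19, 45]
  [70, 70, 78, ∞, 78, 45]
  [75, 48, 48, 71, ∞, 45]
  [71, 79, 57, 73, 58, ∞]
D(3):
  [∞, 19, 31, 31, 19, 45]
  [71, ∞, 57, 36, 58, 45]
  [52, 19, ∞, 36, 19, 45]
  [70, 70, 78, ∞, 78, 45]
  [75, 48, 48, 71, ∞, 45]
  [71, 79, 57, 73, 58, ∞]
D(4):
  [∞, 31, 31, 31, 31, 45]
  [71, ∞, 57, 36, 58, 45]
  [52, 36, ∞, 36, 36, 45]
  [70, 70, 78, ∞, 78, 45]
  [75, 70, 71, 71, ∞, 45]
  [71, 79, 73, 73, 73, ∞]
D(5):
  [∞, 31, 31, 31, 31, 45]
  [71, ∞, 58, 58, 58, 45]
  [52, 36, ∞, 36, 36, 45]
  [75, 70, 78, ∞, 78, 45]
  [75, 70, 71, 71, ∞, 45]
  [73, 79, 73, 73, 73, ∞]
D(6):
  [∞, 45, 45, 45, 45, 45]
  [71, ∞, 58, 58, 58, 45]
  [52, 45, ∞, 45, 45, 45]
  [75, 70, 78, ∞, 78, 45]
  [75, 70, 71, 71, ∞, 45]
  [73, 79, 73, 73, 73, ∞]
Answer: W*[3][2] = 45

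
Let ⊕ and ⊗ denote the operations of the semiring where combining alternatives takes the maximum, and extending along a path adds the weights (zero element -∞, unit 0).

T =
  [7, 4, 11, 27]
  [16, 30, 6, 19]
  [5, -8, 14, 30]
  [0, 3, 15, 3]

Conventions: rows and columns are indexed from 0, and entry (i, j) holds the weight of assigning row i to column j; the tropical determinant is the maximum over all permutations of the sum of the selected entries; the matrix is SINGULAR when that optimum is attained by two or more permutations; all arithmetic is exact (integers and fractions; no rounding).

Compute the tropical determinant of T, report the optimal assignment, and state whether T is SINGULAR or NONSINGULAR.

σ = (0, 1, 2, 3): 7 + 30 + 14 + 3 = 54
σ = (0, 1, 3, 2): 7 + 30 + 30 + 15 = 82
σ = (0, 2, 1, 3): 7 + 6 + (-8) + 3 = 8
σ = (0, 2, 3, 1): 7 + 6 + 30 + 3 = 46
σ = (0, 3, 1, 2): 7 + 19 + (-8) + 15 = 33
σ = (0, 3, 2, 1): 7 + 19 + 14 + 3 = 43
σ = (1, 0, 2, 3): 4 + 16 + 14 + 3 = 37
σ = (1, 0, 3, 2): 4 + 16 + 30 + 15 = 65
σ = (1, 2, 0, 3): 4 + 6 + 5 + 3 = 18
σ = (1, 2, 3, 0): 4 + 6 + 30 + 0 = 40
σ = (1, 3, 0, 2): 4 + 19 + 5 + 15 = 43
σ = (1, 3, 2, 0): 4 + 19 + 14 + 0 = 37
σ = (2, 0, 1, 3): 11 + 16 + (-8) + 3 = 22
σ = (2, 0, 3, 1): 11 + 16 + 30 + 3 = 60
σ = (2, 1, 0, 3): 11 + 30 + 5 + 3 = 49
σ = (2, 1, 3, 0): 11 + 30 + 30 + 0 = 71
σ = (2, 3, 0, 1): 11 + 19 + 5 + 3 = 38
σ = (2, 3, 1, 0): 11 + 19 + (-8) + 0 = 22
σ = (3, 0, 1, 2): 27 + 16 + (-8) + 15 = 50
σ = (3, 0, 2, 1): 27 + 16 + 14 + 3 = 60
σ = (3, 1, 0, 2): 27 + 30 + 5 + 15 = 77
σ = (3, 1, 2, 0): 27 + 30 + 14 + 0 = 71
σ = (3, 2, 0, 1): 27 + 6 + 5 + 3 = 41
σ = (3, 2, 1, 0): 27 + 6 + (-8) + 0 = 25
Optimal value attained by: σ = (0, 1, 3, 2).
Answer: det⊕(T) = 82; verdict: NONSINGULAR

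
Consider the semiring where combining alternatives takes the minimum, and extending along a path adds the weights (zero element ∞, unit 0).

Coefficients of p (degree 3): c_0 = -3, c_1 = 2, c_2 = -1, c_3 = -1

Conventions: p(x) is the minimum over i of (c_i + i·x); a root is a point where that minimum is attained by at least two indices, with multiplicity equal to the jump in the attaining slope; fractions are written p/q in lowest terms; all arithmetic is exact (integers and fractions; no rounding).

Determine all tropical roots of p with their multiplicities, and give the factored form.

hull edge (i=0, c=-3) to (i=3, c=-1): slope 2/3, span 3
Factored form: p(x) = -1 ⊗ (x ⊕ (-2/3)) ⊗ (x ⊕ (-2/3)) ⊗ (x ⊕ (-2/3))
Answer: roots = -2/3 (mult 3)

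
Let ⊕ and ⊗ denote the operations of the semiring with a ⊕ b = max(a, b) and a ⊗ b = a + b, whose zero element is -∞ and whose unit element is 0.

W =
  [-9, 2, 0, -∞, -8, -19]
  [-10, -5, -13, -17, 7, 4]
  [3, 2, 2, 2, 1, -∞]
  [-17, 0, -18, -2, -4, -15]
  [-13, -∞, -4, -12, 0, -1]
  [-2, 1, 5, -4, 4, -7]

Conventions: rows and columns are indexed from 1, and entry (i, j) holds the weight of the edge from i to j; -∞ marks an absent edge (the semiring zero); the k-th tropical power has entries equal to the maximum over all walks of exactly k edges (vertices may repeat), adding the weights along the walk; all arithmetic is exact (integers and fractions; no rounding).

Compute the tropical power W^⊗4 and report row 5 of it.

W^⊗2:
  [3, 2, 2, 2, 9, 6]
  [2, 5, 9, 0, 8, 6]
  [5, 5, 4, 4, 9, 6]
  [-10, -2, -8, -4, 7, 4]
  [-1, 0, 4, -2, 3, -1]
  [8, 7, 7, 7, 8, 5]
W^⊗3:
  [5, 7, 11, 4, 10, 8]
  [12, 11, 11, 11, 12, 9]
  [7, 7, 11, 6, 12, 9]
  [2, 5, 9, 0, 8, 6]
  [7, 6, 6, 6, 7, 4]
  [10, 10, 10, 9, 14, 11]
W^⊗4:
  [14, 13, 13, 13, 14, 11]
  [14, 14, 14, 13, 18, 15]
  [14, 13, 14, 13, 14, 11]
  [12, 11, 11, 11, 12, 9]
  [9, 9, 9, 8, 13, 10]
  [13, 12, 16, 12, 17, 14]
Answer: row 5 of W^⊗4 = [9, 9, 9, 8, 13, 10]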